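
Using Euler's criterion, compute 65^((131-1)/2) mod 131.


p = 131 is prime and the exponent is (p-1)/2 = 65, so by Euler's criterion 65^65 = (65/131) = +1 or -1 mod 131.
Compute by square-and-multiply:
  65 = 64 + 1 (binary 1000001)
  Repeated squaring mod 131: 65^1 = 65, 65^2 = 33, 65^4 = 41, 65^8 = 109, 65^16 = 91, 65^32 = 28, 65^64 = 129
  65^65 = 65^64 * 65^1 = 129 * 65 mod 131
    129 * 65 = 8385 = 1 mod 131
  65^65 = 1 mod 131
Result 1: 65 is a quadratic residue mod 131.
65^65 mod 131 = 1

1


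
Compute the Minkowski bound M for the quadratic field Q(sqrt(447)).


d = 447, d mod 4 = 3, so disc(K) = 4d = 1788; |disc(K)| = 1788
Real quadratic field, so n = 2, s = r2 = 0, r1 = 2
M = (n!/n^n) * (4/pi)^s * sqrt(|disc(K)|) = (2!/2^2) * (4/pi)^0 * sqrt(1788)
= 0.5 * 1.000000 * 42.284749
= 21.1424

21.1424


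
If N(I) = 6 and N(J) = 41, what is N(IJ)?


N(IJ) = N(I) * N(J)
= 6 * 41
= 246

246


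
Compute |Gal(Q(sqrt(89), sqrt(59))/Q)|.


The 2 square roots of distinct primes are multiplicatively independent over Q,
so [K:Q] = 2^2 and Gal(K/Q) is isomorphic to (Z/2Z)^2.
|Gal| = 2^2 = 4

4


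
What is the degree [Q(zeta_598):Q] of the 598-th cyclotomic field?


The degree equals Euler's totient phi(598).
598 = 2 * 13 * 23
phi(598) = 264

264


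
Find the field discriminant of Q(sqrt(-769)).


For K = Q(sqrt(d)) with d squarefree: disc(K) = d if d = 1 mod 4, and disc(K) = 4d if d = 2 or 3 mod 4.
Here d = -769, and d mod 4 = 3.
d = 3 mod 4, not 1 (O_K = Z[sqrt(d)]), so disc(K) = 4d = 4 * (-769) = -3076

-3076


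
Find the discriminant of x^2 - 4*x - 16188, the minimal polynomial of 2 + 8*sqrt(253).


The element 2 + 8*sqrt(253) has minimal polynomial:
x^2 - 4*x - 16188
Discriminant = (-4)^2 - 4*(-16188)
= 16 + 64752
= 64768

64768


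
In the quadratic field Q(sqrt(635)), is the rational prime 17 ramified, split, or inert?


K = Q(sqrt(635)). Since d mod 4 = 3, disc(K) = 2540.
Check p | disc: 2540 mod 17 = 7.
p does not divide disc. Compute Legendre symbol (d/p):
6^((17-1)/2) mod 17 = -1
(d/p) = -1, so p is inert: (p) stays prime with e=1, f=2, g=1.
Therefore p is inert.

inert


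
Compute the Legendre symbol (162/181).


p = 181 is prime, so compute (162/181) with the reciprocity algorithm (Jacobi-symbol steps: pull out 2s via (2/n), flip via reciprocity, reduce):
  pull out 2: (2/181) = -1  (since 181 mod 8 = 5)
  reciprocity: (81/181) -> +(181/81)
  reduce: (19/81)
  reciprocity: (19/81) -> +(81/19)
  reduce: (5/19)
  reciprocity: (5/19) -> +(19/5)
  reduce: (4/5)
  pull out 2: (2/5) = -1  (since 5 mod 8 = 5)
  pull out 2: (2/5) = -1  (since 5 mod 8 = 5)
  (1/5) = 1
Product of signs = -1
(162/181) = -1

-1


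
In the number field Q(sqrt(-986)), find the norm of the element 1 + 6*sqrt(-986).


N(a + b*sqrt(d)) = a^2 - d*b^2
= (1)^2 - (-986)*(6)^2
= 1 + 35496
= 35497

35497


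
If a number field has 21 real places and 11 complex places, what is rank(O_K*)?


By Dirichlet's unit theorem:
rank = r1 + r2 - 1
= 21 + 11 - 1
= 31

31


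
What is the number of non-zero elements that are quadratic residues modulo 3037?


For prime p, the number of non-zero quadratic residues is (p-1)/2.
= (3037-1)/2
= 1518

1518


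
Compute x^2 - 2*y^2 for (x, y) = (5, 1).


x^2 - d*y^2
= 5^2 - 2*1^2
= 25 - 2
= 23

23


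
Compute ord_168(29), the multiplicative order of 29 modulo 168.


We want ord_168(29), the smallest k >= 1 with 29^k = 1 mod 168.
n = 168 = 2^3 * 3 * 7, phi(168) = 48; the order divides phi(n).
Divisors of 48: 1, 2, 3, 4, 6, 8, 12, 16, 24, 48
Repeated squaring mod 168: 29^1 = 29, 29^2 = 1, 29^4 = 1, 29^8 = 1, 29^16 = 1, 29^32 = 1
Test divisors in increasing order:
  k=1: 29^1 = 29 mod 168
  k=2: 29^2 = 1 mod 168  <- first divisor giving 1
Order = 2

2


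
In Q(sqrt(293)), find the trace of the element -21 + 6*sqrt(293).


Tr(a + b*sqrt(d)) = (a + b*sqrt(d)) + (a - b*sqrt(d)) = 2a
= 2 * (-21)
= -42

-42


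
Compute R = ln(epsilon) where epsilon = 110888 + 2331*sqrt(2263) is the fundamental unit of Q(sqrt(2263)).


epsilon = 110888 + 2331*sqrt(2263)
= 221776.0000
R = ln(221776.0000)
= 12.3094

12.3094


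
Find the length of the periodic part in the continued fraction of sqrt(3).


Run the CF algorithm for sqrt(3).
a_0 = floor(sqrt(3)) = 1; set m_0=0, q_0=1.
Recurrence: m' = q*a - m,  q' = (d - m'^2)/q,  a' = floor((a_0 + m')/q').
  step 1: m=1, q=2, a=1
  step 2: m=1, q=1, a=2
a_2 = 2*a_0 = 2, so the period closes here.
sqrt(3) = [1; 1, 2]
Period length = 2

2


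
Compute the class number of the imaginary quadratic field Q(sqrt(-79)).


K = Q(sqrt(-79)). d mod 4 = 1, so D = disc(K) = d = -79
h(K) equals the number of primitive reduced positive-definite forms (a, b, c) = a*x^2 + b*x*y + c*y^2 with b^2 - 4ac = D,
where reduced means |b| <= a <= c, with b >= 0 whenever |b| = a or a = c, and primitive means gcd(a, b, c) = 1.
Reduced forces 3a^2 <= |D| = 79, so 1 <= a <= 5; b must have the parity of D, and c = (b^2 - D)/(4a) must be an integer >= a.
Enumerate a = 1..5, b in [-a, a]:
  a=1: (1, 1, 20)  [1]
  a=2: (2, -1, 10), (2, 1, 10)  [2]
  a=3: none
  a=4: (4, -1, 5), (4, 1, 5)  [2]
  a=5: none
Total reduced forms: 1 + 2 + 2 = 5
h = 5

5


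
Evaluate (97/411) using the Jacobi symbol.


Compute (97/411) via quadratic reciprocity:
  reciprocity: (97/411) -> +(411/97)
  reduce: (23/97)
  reciprocity: (23/97) -> +(97/23)
  reduce: (5/23)
  reciprocity: (5/23) -> +(23/5)
  reduce: (3/5)
  reciprocity: (3/5) -> +(5/3)
  reduce: (2/3)
  pull out 2: (2/3) = -1  (since 3 mod 8 = 3)
  (1/3) = 1
Product of signs = -1

-1


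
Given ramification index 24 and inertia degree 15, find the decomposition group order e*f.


|D_P| = e * f
= 24 * 15
= 360

360


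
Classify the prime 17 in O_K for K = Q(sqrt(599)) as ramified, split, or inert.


K = Q(sqrt(599)). Since d mod 4 = 3, disc(K) = 2396.
Check p | disc: 2396 mod 17 = 16.
p does not divide disc. Compute Legendre symbol (d/p):
4^((17-1)/2) mod 17 = 1
(d/p) = 1, so p splits: (p) = P*P' with e=1, f=1, g=2.
Therefore p is split.

split


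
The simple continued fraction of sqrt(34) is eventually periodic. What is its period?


Run the CF algorithm for sqrt(34).
a_0 = floor(sqrt(34)) = 5; set m_0=0, q_0=1.
Recurrence: m' = q*a - m,  q' = (d - m'^2)/q,  a' = floor((a_0 + m')/q').
  step 1: m=5, q=9, a=1
  step 2: m=4, q=2, a=4
  step 3: m=4, q=9, a=1
  step 4: m=5, q=1, a=10
a_4 = 2*a_0 = 10, so the period closes here.
sqrt(34) = [5; 1, 4, 1, 10]
Period length = 4

4


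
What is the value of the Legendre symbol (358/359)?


p = 359 is prime, so compute (358/359) with the reciprocity algorithm (Jacobi-symbol steps: pull out 2s via (2/n), flip via reciprocity, reduce):
  pull out 2: (2/359) = +1  (since 359 mod 8 = 7)
  reciprocity: (179/359) -> -(359/179)
  reduce: (1/179)
  (1/179) = 1
Product of signs = -1
(358/359) = -1

-1


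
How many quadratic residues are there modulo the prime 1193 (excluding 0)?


For prime p, the number of non-zero quadratic residues is (p-1)/2.
= (1193-1)/2
= 596

596


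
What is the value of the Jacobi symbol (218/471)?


Compute (218/471) via quadratic reciprocity:
  pull out 2: (2/471) = +1  (since 471 mod 8 = 7)
  reciprocity: (109/471) -> +(471/109)
  reduce: (35/109)
  reciprocity: (35/109) -> +(109/35)
  reduce: (4/35)
  pull out 2: (2/35) = -1  (since 35 mod 8 = 3)
  pull out 2: (2/35) = -1  (since 35 mod 8 = 3)
  (1/35) = 1
Product of signs = 1

1


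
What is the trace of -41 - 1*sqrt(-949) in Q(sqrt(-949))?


Tr(a + b*sqrt(d)) = (a + b*sqrt(d)) + (a - b*sqrt(d)) = 2a
= 2 * (-41)
= -82

-82


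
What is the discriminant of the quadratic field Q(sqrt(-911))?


For K = Q(sqrt(d)) with d squarefree: disc(K) = d if d = 1 mod 4, and disc(K) = 4d if d = 2 or 3 mod 4.
Here d = -911, and d mod 4 = 1.
d = 1 mod 4 (O_K = Z[(1+sqrt(d))/2]), so disc(K) = d = -911

-911


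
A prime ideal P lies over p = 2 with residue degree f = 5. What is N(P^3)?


N(P^a) = p^(a*f)
= 2^(3*5)
= 2^15
= 32768

32768


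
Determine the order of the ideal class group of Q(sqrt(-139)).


K = Q(sqrt(-139)). d mod 4 = 1, so D = disc(K) = d = -139
h(K) equals the number of primitive reduced positive-definite forms (a, b, c) = a*x^2 + b*x*y + c*y^2 with b^2 - 4ac = D,
where reduced means |b| <= a <= c, with b >= 0 whenever |b| = a or a = c, and primitive means gcd(a, b, c) = 1.
Reduced forces 3a^2 <= |D| = 139, so 1 <= a <= 6; b must have the parity of D, and c = (b^2 - D)/(4a) must be an integer >= a.
Enumerate a = 1..6, b in [-a, a]:
  a=1: (1, 1, 35)  [1]
  a=2..4: none
  a=5: (5, -1, 7), (5, 1, 7)  [2]
  a=6: none
Total reduced forms: 1 + 2 = 3
h = 3

3


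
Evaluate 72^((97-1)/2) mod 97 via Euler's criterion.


p = 97 is prime and the exponent is (p-1)/2 = 48, so by Euler's criterion 72^48 = (72/97) = +1 or -1 mod 97.
Compute by square-and-multiply:
  48 = 32 + 16 (binary 110000)
  Repeated squaring mod 97: 72^1 = 72, 72^2 = 43, 72^4 = 6, 72^8 = 36, 72^16 = 35, 72^32 = 61
  72^48 = 72^32 * 72^16 = 61 * 35 mod 97
    61 * 35 = 2135 = 1 mod 97
  72^48 = 1 mod 97
Result 1: 72 is a quadratic residue mod 97.
72^48 mod 97 = 1

1


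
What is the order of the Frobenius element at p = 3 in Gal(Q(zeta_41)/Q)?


The Frobenius at p in Gal(Q(zeta_n)/Q) = (Z/nZ)* is the class of p, so its order is ord_41(3), the smallest k >= 1 with 3^k = 1 mod 41.
n = 41 = 41, phi(41) = 40; the order divides phi(n).
Divisors of 40: 1, 2, 4, 5, 8, 10, 20, 40
Repeated squaring mod 41: 3^1 = 3, 3^2 = 9, 3^4 = 40, 3^8 = 1, 3^16 = 1, 3^32 = 1
Test divisors in increasing order:
  k=1: 3^1 = 3 mod 41
  k=2: 3^2 = 9 mod 41
  k=4: 3^4 = 40 mod 41
  k=5: 3^5 = 40 * 3 = 38 mod 41
  k=8: 3^8 = 1 mod 41  <- first divisor giving 1
Order = 8

8


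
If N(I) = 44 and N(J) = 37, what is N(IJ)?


N(IJ) = N(I) * N(J)
= 44 * 37
= 1628

1628


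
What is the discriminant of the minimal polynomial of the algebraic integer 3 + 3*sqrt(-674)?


The element 3 + 3*sqrt(-674) has minimal polynomial:
x^2 - 6*x + 6075
Discriminant = (-6)^2 - 4*(6075)
= 36 - 24300
= -24264

-24264


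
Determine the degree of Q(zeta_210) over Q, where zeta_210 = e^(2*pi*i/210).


The degree equals Euler's totient phi(210).
210 = 2 * 3 * 5 * 7
phi(210) = 48

48


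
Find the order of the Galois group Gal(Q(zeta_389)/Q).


|Gal(Q(zeta_389)/Q)| = phi(389)
= 388

388


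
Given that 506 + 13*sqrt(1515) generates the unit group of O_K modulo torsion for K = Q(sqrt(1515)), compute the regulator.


epsilon = 506 + 13*sqrt(1515)
= 1011.9990
R = ln(1011.9990)
= 6.9197

6.9197


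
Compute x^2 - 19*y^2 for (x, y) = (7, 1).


x^2 - d*y^2
= 7^2 - 19*1^2
= 49 - 19
= 30

30


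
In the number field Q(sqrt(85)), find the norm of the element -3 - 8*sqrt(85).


N(a + b*sqrt(d)) = a^2 - d*b^2
= (-3)^2 - (85)*(-8)^2
= 9 - 5440
= -5431

-5431


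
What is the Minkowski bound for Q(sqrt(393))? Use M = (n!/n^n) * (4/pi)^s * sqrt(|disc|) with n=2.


d = 393, d mod 4 = 1, so disc(K) = d = 393; |disc(K)| = 393
Real quadratic field, so n = 2, s = r2 = 0, r1 = 2
M = (n!/n^n) * (4/pi)^s * sqrt(|disc(K)|) = (2!/2^2) * (4/pi)^0 * sqrt(393)
= 0.5 * 1.000000 * 19.824228
= 9.9121

9.9121


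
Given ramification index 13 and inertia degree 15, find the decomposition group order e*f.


|D_P| = e * f
= 13 * 15
= 195

195


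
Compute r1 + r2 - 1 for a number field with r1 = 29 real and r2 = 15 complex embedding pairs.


By Dirichlet's unit theorem:
rank = r1 + r2 - 1
= 29 + 15 - 1
= 43

43


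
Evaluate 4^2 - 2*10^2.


x^2 - d*y^2
= 4^2 - 2*10^2
= 16 - 200
= -184

-184


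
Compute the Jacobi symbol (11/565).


Compute (11/565) via quadratic reciprocity:
  reciprocity: (11/565) -> +(565/11)
  reduce: (4/11)
  pull out 2: (2/11) = -1  (since 11 mod 8 = 3)
  pull out 2: (2/11) = -1  (since 11 mod 8 = 3)
  (1/11) = 1
Product of signs = 1

1


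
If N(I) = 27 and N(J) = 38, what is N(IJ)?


N(IJ) = N(I) * N(J)
= 27 * 38
= 1026

1026


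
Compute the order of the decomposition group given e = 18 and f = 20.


|D_P| = e * f
= 18 * 20
= 360

360


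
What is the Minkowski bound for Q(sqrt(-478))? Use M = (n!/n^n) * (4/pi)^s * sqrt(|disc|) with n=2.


d = -478, d mod 4 = 2, so disc(K) = 4d = -1912; |disc(K)| = 1912
Imaginary quadratic field, so n = 2, s = r2 = 1, r1 = 0
M = (n!/n^n) * (4/pi)^s * sqrt(|disc(K)|) = (2!/2^2) * (4/pi)^1 * sqrt(1912)
= 0.5 * 1.273240 * 43.726422
= 27.8371

27.8371


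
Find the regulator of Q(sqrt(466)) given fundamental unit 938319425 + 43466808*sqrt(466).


epsilon = 938319425 + 43466808*sqrt(466)
= 1.8766e+09
R = ln(1.8766e+09)
= 21.3527

21.3527


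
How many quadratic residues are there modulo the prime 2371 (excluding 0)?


For prime p, the number of non-zero quadratic residues is (p-1)/2.
= (2371-1)/2
= 1185

1185


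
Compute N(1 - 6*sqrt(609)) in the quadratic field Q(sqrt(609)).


N(a + b*sqrt(d)) = a^2 - d*b^2
= (1)^2 - (609)*(-6)^2
= 1 - 21924
= -21923

-21923


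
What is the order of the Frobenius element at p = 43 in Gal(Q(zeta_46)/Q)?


The Frobenius at p in Gal(Q(zeta_n)/Q) = (Z/nZ)* is the class of p, so its order is ord_46(43), the smallest k >= 1 with 43^k = 1 mod 46.
n = 46 = 2 * 23, phi(46) = 22; the order divides phi(n).
Divisors of 22: 1, 2, 11, 22
Repeated squaring mod 46: 43^1 = 43, 43^2 = 9, 43^4 = 35, 43^8 = 29, 43^16 = 13
Test divisors in increasing order:
  k=1: 43^1 = 43 mod 46
  k=2: 43^2 = 9 mod 46
  k=11: 43^11 = 29 * 9 * 43 = 45 mod 46
  k=22: 43^22 = 13 * 35 * 9 = 1 mod 46  <- first divisor giving 1
Order = 22

22


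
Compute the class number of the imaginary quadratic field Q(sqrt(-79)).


K = Q(sqrt(-79)). d mod 4 = 1, so D = disc(K) = d = -79
h(K) equals the number of primitive reduced positive-definite forms (a, b, c) = a*x^2 + b*x*y + c*y^2 with b^2 - 4ac = D,
where reduced means |b| <= a <= c, with b >= 0 whenever |b| = a or a = c, and primitive means gcd(a, b, c) = 1.
Reduced forces 3a^2 <= |D| = 79, so 1 <= a <= 5; b must have the parity of D, and c = (b^2 - D)/(4a) must be an integer >= a.
Enumerate a = 1..5, b in [-a, a]:
  a=1: (1, 1, 20)  [1]
  a=2: (2, -1, 10), (2, 1, 10)  [2]
  a=3: none
  a=4: (4, -1, 5), (4, 1, 5)  [2]
  a=5: none
Total reduced forms: 1 + 2 + 2 = 5
h = 5

5


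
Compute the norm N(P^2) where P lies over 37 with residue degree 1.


N(P^a) = p^(a*f)
= 37^(2*1)
= 37^2
= 1369

1369


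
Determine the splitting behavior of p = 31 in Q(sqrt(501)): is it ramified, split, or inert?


K = Q(sqrt(501)). Since d mod 4 = 1, disc(K) = 501.
Check p | disc: 501 mod 31 = 5.
p does not divide disc. Compute Legendre symbol (d/p):
5^((31-1)/2) mod 31 = 1
(d/p) = 1, so p splits: (p) = P*P' with e=1, f=1, g=2.
Therefore p is split.

split


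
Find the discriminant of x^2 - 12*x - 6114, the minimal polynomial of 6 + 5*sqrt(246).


The element 6 + 5*sqrt(246) has minimal polynomial:
x^2 - 12*x - 6114
Discriminant = (-12)^2 - 4*(-6114)
= 144 + 24456
= 24600

24600


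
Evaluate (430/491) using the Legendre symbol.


p = 491 is prime, so compute (430/491) with the reciprocity algorithm (Jacobi-symbol steps: pull out 2s via (2/n), flip via reciprocity, reduce):
  pull out 2: (2/491) = -1  (since 491 mod 8 = 3)
  reciprocity: (215/491) -> -(491/215)
  reduce: (61/215)
  reciprocity: (61/215) -> +(215/61)
  reduce: (32/61)
  pull out 2: (2/61) = -1  (since 61 mod 8 = 5)
  pull out 2: (2/61) = -1  (since 61 mod 8 = 5)
  pull out 2: (2/61) = -1  (since 61 mod 8 = 5)
  pull out 2: (2/61) = -1  (since 61 mod 8 = 5)
  pull out 2: (2/61) = -1  (since 61 mod 8 = 5)
  (1/61) = 1
Product of signs = -1
(430/491) = -1

-1


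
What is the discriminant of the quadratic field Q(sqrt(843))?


For K = Q(sqrt(d)) with d squarefree: disc(K) = d if d = 1 mod 4, and disc(K) = 4d if d = 2 or 3 mod 4.
Here d = 843, and d mod 4 = 3.
d = 3 mod 4, not 1 (O_K = Z[sqrt(d)]), so disc(K) = 4d = 4 * (843) = 3372

3372


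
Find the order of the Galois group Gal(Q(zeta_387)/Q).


|Gal(Q(zeta_387)/Q)| = phi(387)
= 252

252


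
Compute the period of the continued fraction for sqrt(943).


Run the CF algorithm for sqrt(943).
a_0 = floor(sqrt(943)) = 30; set m_0=0, q_0=1.
Recurrence: m' = q*a - m,  q' = (d - m'^2)/q,  a' = floor((a_0 + m')/q').
  step 1: m=30, q=43, a=1
  step 2: m=13, q=18, a=2
  step 3: m=23, q=23, a=2
  step 4: m=23, q=18, a=2
  step 5: m=13, q=43, a=1
  step 6: m=30, q=1, a=60
a_6 = 2*a_0 = 60, so the period closes here.
sqrt(943) = [30; 1, 2, 2, 2, 1, 60]
Period length = 6

6


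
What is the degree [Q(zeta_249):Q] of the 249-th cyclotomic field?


The degree equals Euler's totient phi(249).
249 = 3 * 83
phi(249) = 164

164


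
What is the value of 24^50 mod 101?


p = 101 is prime and the exponent is (p-1)/2 = 50, so by Euler's criterion 24^50 = (24/101) = +1 or -1 mod 101.
Compute by square-and-multiply:
  50 = 32 + 16 + 2 (binary 110010)
  Repeated squaring mod 101: 24^1 = 24, 24^2 = 71, 24^4 = 92, 24^8 = 81, 24^16 = 97, 24^32 = 16
  24^50 = 24^32 * 24^16 * 24^2 = 16 * 97 * 71 mod 101
    16 * 97 = 1552 = 37 mod 101
    37 * 71 = 2627 = 1 mod 101
  24^50 = 1 mod 101
Result 1: 24 is a quadratic residue mod 101.
24^50 mod 101 = 1

1


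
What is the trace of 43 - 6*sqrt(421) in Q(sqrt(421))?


Tr(a + b*sqrt(d)) = (a + b*sqrt(d)) + (a - b*sqrt(d)) = 2a
= 2 * (43)
= 86

86


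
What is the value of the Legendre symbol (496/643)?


p = 643 is prime, so compute (496/643) with the reciprocity algorithm (Jacobi-symbol steps: pull out 2s via (2/n), flip via reciprocity, reduce):
  pull out 2: (2/643) = -1  (since 643 mod 8 = 3)
  pull out 2: (2/643) = -1  (since 643 mod 8 = 3)
  pull out 2: (2/643) = -1  (since 643 mod 8 = 3)
  pull out 2: (2/643) = -1  (since 643 mod 8 = 3)
  reciprocity: (31/643) -> -(643/31)
  reduce: (23/31)
  reciprocity: (23/31) -> -(31/23)
  reduce: (8/23)
  pull out 2: (2/23) = +1  (since 23 mod 8 = 7)
  pull out 2: (2/23) = +1  (since 23 mod 8 = 7)
  pull out 2: (2/23) = +1  (since 23 mod 8 = 7)
  (1/23) = 1
Product of signs = 1
(496/643) = 1

1


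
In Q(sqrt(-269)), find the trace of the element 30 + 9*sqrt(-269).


Tr(a + b*sqrt(d)) = (a + b*sqrt(d)) + (a - b*sqrt(d)) = 2a
= 2 * (30)
= 60

60


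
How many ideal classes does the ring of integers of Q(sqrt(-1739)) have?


K = Q(sqrt(-1739)). d mod 4 = 1, so D = disc(K) = d = -1739
h(K) equals the number of primitive reduced positive-definite forms (a, b, c) = a*x^2 + b*x*y + c*y^2 with b^2 - 4ac = D,
where reduced means |b| <= a <= c, with b >= 0 whenever |b| = a or a = c, and primitive means gcd(a, b, c) = 1.
Reduced forces 3a^2 <= |D| = 1739, so 1 <= a <= 24; b must have the parity of D, and c = (b^2 - D)/(4a) must be an integer >= a.
Enumerate a = 1..24, b in [-a, a]:
  a=1: (1, 1, 435)  [1]
  a=2: none
  a=3: (3, -1, 145), (3, 1, 145)  [2]
  a=4: none
  a=5: (5, -1, 87), (5, 1, 87)  [2]
  a=6: none
  a=7: (7, -5, 63), (7, 5, 63)  [2]
  a=8: none
  a=9: (9, -5, 49), (9, 5, 49)  [2]
  a=10..12: none
  a=13: (13, -9, 35), (13, 9, 35)  [2]
  a=14: none
  a=15: (15, -11, 31), (15, -1, 29), (15, 1, 29), (15, 11, 31)  [4]
  a=16..18: none
  a=19: (19, -3, 23), (19, 3, 23)  [2]
  a=20: none
  a=21: (21, -19, 25), (21, 5, 21), (21, 19, 25)  [3]
  a=22..24: none
Total reduced forms: 1 + 2 + 2 + 2 + 2 + 2 + 4 + 2 + 3 = 20
h = 20

20


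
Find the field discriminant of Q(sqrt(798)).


For K = Q(sqrt(d)) with d squarefree: disc(K) = d if d = 1 mod 4, and disc(K) = 4d if d = 2 or 3 mod 4.
Here d = 798, and d mod 4 = 2.
d = 2 mod 4, not 1 (O_K = Z[sqrt(d)]), so disc(K) = 4d = 4 * (798) = 3192

3192


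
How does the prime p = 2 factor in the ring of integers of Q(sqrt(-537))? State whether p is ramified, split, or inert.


K = Q(sqrt(-537)). Since d mod 4 = 3, disc(K) = -2148.
Check p | disc: -2148 mod 2 = 0.
p divides disc, so p ramifies: (p) = P^2 with e=2, f=1, g=1.
Therefore p is ramified.

ramified


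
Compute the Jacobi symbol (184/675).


Compute (184/675) via quadratic reciprocity:
  pull out 2: (2/675) = -1  (since 675 mod 8 = 3)
  pull out 2: (2/675) = -1  (since 675 mod 8 = 3)
  pull out 2: (2/675) = -1  (since 675 mod 8 = 3)
  reciprocity: (23/675) -> -(675/23)
  reduce: (8/23)
  pull out 2: (2/23) = +1  (since 23 mod 8 = 7)
  pull out 2: (2/23) = +1  (since 23 mod 8 = 7)
  pull out 2: (2/23) = +1  (since 23 mod 8 = 7)
  (1/23) = 1
Product of signs = 1

1


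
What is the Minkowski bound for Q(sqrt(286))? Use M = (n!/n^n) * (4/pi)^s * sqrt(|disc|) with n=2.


d = 286, d mod 4 = 2, so disc(K) = 4d = 1144; |disc(K)| = 1144
Real quadratic field, so n = 2, s = r2 = 0, r1 = 2
M = (n!/n^n) * (4/pi)^s * sqrt(|disc(K)|) = (2!/2^2) * (4/pi)^0 * sqrt(1144)
= 0.5 * 1.000000 * 33.823069
= 16.9115

16.9115


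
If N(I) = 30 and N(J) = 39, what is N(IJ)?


N(IJ) = N(I) * N(J)
= 30 * 39
= 1170

1170


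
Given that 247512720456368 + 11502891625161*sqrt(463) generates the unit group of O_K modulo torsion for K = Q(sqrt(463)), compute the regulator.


epsilon = 247512720456368 + 11502891625161*sqrt(463)
= 4.9503e+14
R = ln(4.9503e+14)
= 33.8356

33.8356


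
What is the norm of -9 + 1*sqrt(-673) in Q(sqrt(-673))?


N(a + b*sqrt(d)) = a^2 - d*b^2
= (-9)^2 - (-673)*(1)^2
= 81 + 673
= 754

754


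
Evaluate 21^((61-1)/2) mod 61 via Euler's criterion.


p = 61 is prime and the exponent is (p-1)/2 = 30, so by Euler's criterion 21^30 = (21/61) = +1 or -1 mod 61.
Compute by square-and-multiply:
  30 = 16 + 8 + 4 + 2 (binary 11110)
  Repeated squaring mod 61: 21^1 = 21, 21^2 = 14, 21^4 = 13, 21^8 = 47, 21^16 = 13
  21^30 = 21^16 * 21^8 * 21^4 * 21^2 = 13 * 47 * 13 * 14 mod 61
    13 * 47 = 611 = 1 mod 61
    1 * 13 = 13 = 13 mod 61
    13 * 14 = 182 = 60 mod 61
  21^30 = 60 mod 61
Result 60 = p - 1 = -1 mod 61: 21 is a quadratic non-residue mod 61. As a residue in [0, p-1] the value is 60.
21^30 mod 61 = 60

60


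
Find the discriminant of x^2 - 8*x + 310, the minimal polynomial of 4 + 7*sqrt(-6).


The element 4 + 7*sqrt(-6) has minimal polynomial:
x^2 - 8*x + 310
Discriminant = (-8)^2 - 4*(310)
= 64 - 1240
= -1176

-1176


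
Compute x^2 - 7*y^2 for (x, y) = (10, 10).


x^2 - d*y^2
= 10^2 - 7*10^2
= 100 - 700
= -600

-600


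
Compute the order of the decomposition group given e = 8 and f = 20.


|D_P| = e * f
= 8 * 20
= 160

160


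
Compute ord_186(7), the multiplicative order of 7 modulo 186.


We want ord_186(7), the smallest k >= 1 with 7^k = 1 mod 186.
n = 186 = 2 * 3 * 31, phi(186) = 60; the order divides phi(n).
Divisors of 60: 1, 2, 3, 4, 5, 6, 10, 12, 15, 20, 30, 60
Repeated squaring mod 186: 7^1 = 7, 7^2 = 49, 7^4 = 169, 7^8 = 103, 7^16 = 7, 7^32 = 49
Test divisors in increasing order:
  k=1: 7^1 = 7 mod 186
  k=2: 7^2 = 49 mod 186
  k=3: 7^3 = 49 * 7 = 157 mod 186
  k=4: 7^4 = 169 mod 186
  k=5: 7^5 = 169 * 7 = 67 mod 186
  k=6: 7^6 = 169 * 49 = 97 mod 186
  k=10: 7^10 = 103 * 49 = 25 mod 186
  k=12: 7^12 = 103 * 169 = 109 mod 186
  k=15: 7^15 = 103 * 169 * 49 * 7 = 1 mod 186  <- first divisor giving 1
Order = 15

15


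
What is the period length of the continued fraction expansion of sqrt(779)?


Run the CF algorithm for sqrt(779).
a_0 = floor(sqrt(779)) = 27; set m_0=0, q_0=1.
Recurrence: m' = q*a - m,  q' = (d - m'^2)/q,  a' = floor((a_0 + m')/q').
  step 1: m=27, q=50, a=1
  step 2: m=23, q=5, a=10
  step 3: m=27, q=10, a=5
  step 4: m=23, q=25, a=2
  step 5: m=27, q=2, a=27
  step 6: m=27, q=25, a=2
  step 7: m=23, q=10, a=5
  step 8: m=27, q=5, a=10
  step 9: m=23, q=50, a=1
  step 10: m=27, q=1, a=54
a_10 = 2*a_0 = 54, so the period closes here.
sqrt(779) = [27; 1, 10, 5, 2, 27, 2, 5, 10, 1, 54]
Period length = 10

10


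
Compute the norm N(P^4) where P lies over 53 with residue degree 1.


N(P^a) = p^(a*f)
= 53^(4*1)
= 53^4
= 7890481

7890481


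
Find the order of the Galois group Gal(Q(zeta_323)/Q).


|Gal(Q(zeta_323)/Q)| = phi(323)
= 288

288


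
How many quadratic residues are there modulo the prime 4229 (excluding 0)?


For prime p, the number of non-zero quadratic residues is (p-1)/2.
= (4229-1)/2
= 2114

2114


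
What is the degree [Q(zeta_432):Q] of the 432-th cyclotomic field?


The degree equals Euler's totient phi(432).
432 = 2^4 * 3^3
phi(432) = 144

144


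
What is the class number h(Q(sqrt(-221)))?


K = Q(sqrt(-221)). d mod 4 = 3, so D = disc(K) = 4d = -884
h(K) equals the number of primitive reduced positive-definite forms (a, b, c) = a*x^2 + b*x*y + c*y^2 with b^2 - 4ac = D,
where reduced means |b| <= a <= c, with b >= 0 whenever |b| = a or a = c, and primitive means gcd(a, b, c) = 1.
Reduced forces 3a^2 <= |D| = 884, so 1 <= a <= 17; b must have the parity of D, and c = (b^2 - D)/(4a) must be an integer >= a.
Enumerate a = 1..17, b in [-a, a]:
  a=1: (1, 0, 221)  [1]
  a=2: (2, 2, 111)  [1]
  a=3: (3, -2, 74), (3, 2, 74)  [2]
  a=4: none
  a=5: (5, -4, 45), (5, 4, 45)  [2]
  a=6: (6, -2, 37), (6, 2, 37)  [2]
  a=7..8: none
  a=9: (9, -4, 25), (9, 4, 25)  [2]
  a=10: (10, -6, 23), (10, 6, 23)  [2]
  a=11..12: none
  a=13: (13, 0, 17)  [1]
  a=14: none
  a=15: (15, -14, 18), (15, 4, 15), (15, 14, 18)  [3]
  a=16..17: none
Total reduced forms: 1 + 1 + 2 + 2 + 2 + 2 + 2 + 1 + 3 = 16
h = 16

16


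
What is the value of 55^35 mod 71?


p = 71 is prime and the exponent is (p-1)/2 = 35, so by Euler's criterion 55^35 = (55/71) = +1 or -1 mod 71.
Compute by square-and-multiply:
  35 = 32 + 2 + 1 (binary 100011)
  Repeated squaring mod 71: 55^1 = 55, 55^2 = 43, 55^4 = 3, 55^8 = 9, 55^16 = 10, 55^32 = 29
  55^35 = 55^32 * 55^2 * 55^1 = 29 * 43 * 55 mod 71
    29 * 43 = 1247 = 40 mod 71
    40 * 55 = 2200 = 70 mod 71
  55^35 = 70 mod 71
Result 70 = p - 1 = -1 mod 71: 55 is a quadratic non-residue mod 71. As a residue in [0, p-1] the value is 70.
55^35 mod 71 = 70

70


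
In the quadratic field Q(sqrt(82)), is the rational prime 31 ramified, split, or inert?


K = Q(sqrt(82)). Since d mod 4 = 2, disc(K) = 328.
Check p | disc: 328 mod 31 = 18.
p does not divide disc. Compute Legendre symbol (d/p):
20^((31-1)/2) mod 31 = 1
(d/p) = 1, so p splits: (p) = P*P' with e=1, f=1, g=2.
Therefore p is split.

split


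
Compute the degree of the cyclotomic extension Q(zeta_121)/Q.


The degree equals Euler's totient phi(121).
121 = 11^2
phi(121) = 110

110


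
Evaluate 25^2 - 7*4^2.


x^2 - d*y^2
= 25^2 - 7*4^2
= 625 - 112
= 513

513


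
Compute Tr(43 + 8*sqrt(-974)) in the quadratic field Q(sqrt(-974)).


Tr(a + b*sqrt(d)) = (a + b*sqrt(d)) + (a - b*sqrt(d)) = 2a
= 2 * (43)
= 86

86


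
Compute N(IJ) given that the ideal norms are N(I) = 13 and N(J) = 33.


N(IJ) = N(I) * N(J)
= 13 * 33
= 429

429


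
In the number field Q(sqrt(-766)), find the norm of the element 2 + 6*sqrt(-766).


N(a + b*sqrt(d)) = a^2 - d*b^2
= (2)^2 - (-766)*(6)^2
= 4 + 27576
= 27580

27580


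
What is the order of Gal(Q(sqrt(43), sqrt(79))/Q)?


The 2 square roots of distinct primes are multiplicatively independent over Q,
so [K:Q] = 2^2 and Gal(K/Q) is isomorphic to (Z/2Z)^2.
|Gal| = 2^2 = 4

4


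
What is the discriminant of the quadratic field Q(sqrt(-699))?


For K = Q(sqrt(d)) with d squarefree: disc(K) = d if d = 1 mod 4, and disc(K) = 4d if d = 2 or 3 mod 4.
Here d = -699, and d mod 4 = 1.
d = 1 mod 4 (O_K = Z[(1+sqrt(d))/2]), so disc(K) = d = -699

-699


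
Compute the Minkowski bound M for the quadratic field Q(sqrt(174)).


d = 174, d mod 4 = 2, so disc(K) = 4d = 696; |disc(K)| = 696
Real quadratic field, so n = 2, s = r2 = 0, r1 = 2
M = (n!/n^n) * (4/pi)^s * sqrt(|disc(K)|) = (2!/2^2) * (4/pi)^0 * sqrt(696)
= 0.5 * 1.000000 * 26.381812
= 13.1909

13.1909


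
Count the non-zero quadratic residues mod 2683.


For prime p, the number of non-zero quadratic residues is (p-1)/2.
= (2683-1)/2
= 1341

1341


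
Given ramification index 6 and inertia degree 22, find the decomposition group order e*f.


|D_P| = e * f
= 6 * 22
= 132

132


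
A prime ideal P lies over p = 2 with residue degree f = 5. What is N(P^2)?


N(P^a) = p^(a*f)
= 2^(2*5)
= 2^10
= 1024

1024


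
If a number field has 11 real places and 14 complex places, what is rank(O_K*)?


By Dirichlet's unit theorem:
rank = r1 + r2 - 1
= 11 + 14 - 1
= 24

24


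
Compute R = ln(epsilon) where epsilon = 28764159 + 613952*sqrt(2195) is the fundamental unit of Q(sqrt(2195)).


epsilon = 28764159 + 613952*sqrt(2195)
= 5.7528e+07
R = ln(5.7528e+07)
= 17.8678

17.8678


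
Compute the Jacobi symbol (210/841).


Compute (210/841) via quadratic reciprocity:
  pull out 2: (2/841) = +1  (since 841 mod 8 = 1)
  reciprocity: (105/841) -> +(841/105)
  reduce: (1/105)
  (1/105) = 1
Product of signs = 1

1


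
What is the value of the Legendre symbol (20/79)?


p = 79 is prime, so compute (20/79) with the reciprocity algorithm (Jacobi-symbol steps: pull out 2s via (2/n), flip via reciprocity, reduce):
  pull out 2: (2/79) = +1  (since 79 mod 8 = 7)
  pull out 2: (2/79) = +1  (since 79 mod 8 = 7)
  reciprocity: (5/79) -> +(79/5)
  reduce: (4/5)
  pull out 2: (2/5) = -1  (since 5 mod 8 = 5)
  pull out 2: (2/5) = -1  (since 5 mod 8 = 5)
  (1/5) = 1
Product of signs = 1
(20/79) = 1

1


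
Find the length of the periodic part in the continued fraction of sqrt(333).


Run the CF algorithm for sqrt(333).
a_0 = floor(sqrt(333)) = 18; set m_0=0, q_0=1.
Recurrence: m' = q*a - m,  q' = (d - m'^2)/q,  a' = floor((a_0 + m')/q').
  step 1: m=18, q=9, a=4
  step 2: m=18, q=1, a=36
a_2 = 2*a_0 = 36, so the period closes here.
sqrt(333) = [18; 4, 36]
Period length = 2

2


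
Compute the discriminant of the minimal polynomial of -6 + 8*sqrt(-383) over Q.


The element -6 + 8*sqrt(-383) has minimal polynomial:
x^2 + 12*x + 24548
Discriminant = (12)^2 - 4*(24548)
= 144 - 98192
= -98048

-98048


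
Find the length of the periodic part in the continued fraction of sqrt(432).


Run the CF algorithm for sqrt(432).
a_0 = floor(sqrt(432)) = 20; set m_0=0, q_0=1.
Recurrence: m' = q*a - m,  q' = (d - m'^2)/q,  a' = floor((a_0 + m')/q').
  step 1: m=20, q=32, a=1
  step 2: m=12, q=9, a=3
  step 3: m=15, q=23, a=1
  step 4: m=8, q=16, a=1
  step 5: m=8, q=23, a=1
  step 6: m=15, q=9, a=3
  step 7: m=12, q=32, a=1
  step 8: m=20, q=1, a=40
a_8 = 2*a_0 = 40, so the period closes here.
sqrt(432) = [20; 1, 3, 1, 1, 1, 3, 1, 40]
Period length = 8

8


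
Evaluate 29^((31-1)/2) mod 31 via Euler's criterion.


p = 31 is prime and the exponent is (p-1)/2 = 15, so by Euler's criterion 29^15 = (29/31) = +1 or -1 mod 31.
Compute by square-and-multiply:
  15 = 8 + 4 + 2 + 1 (binary 1111)
  Repeated squaring mod 31: 29^1 = 29, 29^2 = 4, 29^4 = 16, 29^8 = 8
  29^15 = 29^8 * 29^4 * 29^2 * 29^1 = 8 * 16 * 4 * 29 mod 31
    8 * 16 = 128 = 4 mod 31
    4 * 4 = 16 = 16 mod 31
    16 * 29 = 464 = 30 mod 31
  29^15 = 30 mod 31
Result 30 = p - 1 = -1 mod 31: 29 is a quadratic non-residue mod 31. As a residue in [0, p-1] the value is 30.
29^15 mod 31 = 30

30


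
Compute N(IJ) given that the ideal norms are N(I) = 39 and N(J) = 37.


N(IJ) = N(I) * N(J)
= 39 * 37
= 1443

1443


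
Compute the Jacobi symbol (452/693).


Compute (452/693) via quadratic reciprocity:
  pull out 2: (2/693) = -1  (since 693 mod 8 = 5)
  pull out 2: (2/693) = -1  (since 693 mod 8 = 5)
  reciprocity: (113/693) -> +(693/113)
  reduce: (15/113)
  reciprocity: (15/113) -> +(113/15)
  reduce: (8/15)
  pull out 2: (2/15) = +1  (since 15 mod 8 = 7)
  pull out 2: (2/15) = +1  (since 15 mod 8 = 7)
  pull out 2: (2/15) = +1  (since 15 mod 8 = 7)
  (1/15) = 1
Product of signs = 1

1


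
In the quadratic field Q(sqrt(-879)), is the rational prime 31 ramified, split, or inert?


K = Q(sqrt(-879)). Since d mod 4 = 1, disc(K) = -879.
Check p | disc: -879 mod 31 = 20.
p does not divide disc. Compute Legendre symbol (d/p):
20^((31-1)/2) mod 31 = 1
(d/p) = 1, so p splits: (p) = P*P' with e=1, f=1, g=2.
Therefore p is split.

split


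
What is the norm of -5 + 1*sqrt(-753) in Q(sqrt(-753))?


N(a + b*sqrt(d)) = a^2 - d*b^2
= (-5)^2 - (-753)*(1)^2
= 25 + 753
= 778

778


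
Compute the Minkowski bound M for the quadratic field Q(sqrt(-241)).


d = -241, d mod 4 = 3, so disc(K) = 4d = -964; |disc(K)| = 964
Imaginary quadratic field, so n = 2, s = r2 = 1, r1 = 0
M = (n!/n^n) * (4/pi)^s * sqrt(|disc(K)|) = (2!/2^2) * (4/pi)^1 * sqrt(964)
= 0.5 * 1.273240 * 31.048349
= 19.7660

19.7660


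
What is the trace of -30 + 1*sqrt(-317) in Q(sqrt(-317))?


Tr(a + b*sqrt(d)) = (a + b*sqrt(d)) + (a - b*sqrt(d)) = 2a
= 2 * (-30)
= -60

-60


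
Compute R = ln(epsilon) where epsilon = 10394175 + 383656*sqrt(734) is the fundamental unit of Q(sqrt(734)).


epsilon = 10394175 + 383656*sqrt(734)
= 2.0788e+07
R = ln(2.0788e+07)
= 16.8499

16.8499


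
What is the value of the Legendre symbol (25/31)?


p = 31 is prime, so compute (25/31) with the reciprocity algorithm (Jacobi-symbol steps: pull out 2s via (2/n), flip via reciprocity, reduce):
  reciprocity: (25/31) -> +(31/25)
  reduce: (6/25)
  pull out 2: (2/25) = +1  (since 25 mod 8 = 1)
  reciprocity: (3/25) -> +(25/3)
  reduce: (1/3)
  (1/3) = 1
Product of signs = 1
(25/31) = 1

1


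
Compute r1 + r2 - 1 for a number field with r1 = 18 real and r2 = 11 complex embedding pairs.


By Dirichlet's unit theorem:
rank = r1 + r2 - 1
= 18 + 11 - 1
= 28

28


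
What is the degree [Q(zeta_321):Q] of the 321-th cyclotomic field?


The degree equals Euler's totient phi(321).
321 = 3 * 107
phi(321) = 212

212


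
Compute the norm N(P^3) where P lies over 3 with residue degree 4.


N(P^a) = p^(a*f)
= 3^(3*4)
= 3^12
= 531441

531441


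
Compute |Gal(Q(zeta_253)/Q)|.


|Gal(Q(zeta_253)/Q)| = phi(253)
= 220

220


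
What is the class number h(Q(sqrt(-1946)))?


K = Q(sqrt(-1946)). d mod 4 = 2, so D = disc(K) = 4d = -7784
h(K) equals the number of primitive reduced positive-definite forms (a, b, c) = a*x^2 + b*x*y + c*y^2 with b^2 - 4ac = D,
where reduced means |b| <= a <= c, with b >= 0 whenever |b| = a or a = c, and primitive means gcd(a, b, c) = 1.
Reduced forces 3a^2 <= |D| = 7784, so 1 <= a <= 50; b must have the parity of D, and c = (b^2 - D)/(4a) must be an integer >= a.
Enumerate a = 1..50, b in [-a, a]:
  a=1: (1, 0, 1946)  [1]
  a=2: (2, 0, 973)  [1]
  a=3: (3, -2, 649), (3, 2, 649)  [2]
  a=4: none
  a=5: (5, -4, 390), (5, 4, 390)  [2]
  a=6: (6, -4, 325), (6, 4, 325)  [2]
  a=7: (7, 0, 278)  [1]
  a=8: none
  a=9: (9, -8, 218), (9, 8, 218)  [2]
  a=10: (10, -4, 195), (10, 4, 195)  [2]
  a=11: (11, -2, 177), (11, 2, 177)  [2]
  a=12: none
  a=13: (13, -4, 150), (13, 4, 150)  [2]
  a=14: (14, 0, 139)  [1]
  a=15: (15, -14, 133), (15, -4, 130), (15, 4, 130), (15, 14, 133)  [4]
  a=16: none
  a=17: (17, -6, 115), (17, 6, 115)  [2]
  a=18: (18, -8, 109), (18, 8, 109)  [2]
  a=19: (19, -14, 105), (19, 14, 105)  [2]
  a=20: none
  a=21: (21, -14, 95), (21, 14, 95)  [2]
  a=22: (22, -20, 93), (22, 20, 93)  [2]
  a=23: (23, -6, 85), (23, 6, 85)  [2]
  a=24: none
  a=25: (25, -4, 78), (25, 4, 78)  [2]
  a=26: (26, -4, 75), (26, 4, 75)  [2]
  a=27: (27, -10, 73), (27, 10, 73)  [2]
  a=28..29: none
  a=30: (30, -16, 67), (30, -4, 65), (30, 4, 65), (30, 16, 67)  [4]
  a=31: (31, -20, 66), (31, 20, 66)  [2]
  a=32: none
  a=33: (33, -20, 62), (33, -2, 59), (33, 2, 59), (33, 20, 62)  [4]
  a=34: (34, -28, 63), (34, 28, 63)  [2]
  a=35: (35, -14, 57), (35, 14, 57)  [2]
  a=36..37: none
  a=38: (38, -24, 55), (38, 24, 55)  [2]
  a=39: (39, -22, 53), (39, -4, 50), (39, 4, 50), (39, 22, 53)  [4]
  a=40..41: none
  a=42: (42, -28, 51), (42, 28, 51)  [2]
  a=43..44: none
  a=45: (45, -44, 54), (45, -26, 47), (45, 26, 47), (45, 44, 54)  [4]
  a=46: (46, -40, 51), (46, 40, 51)  [2]
  a=47..50: none
Total reduced forms: 1 + 1 + 2 + 2 + 2 + 1 + 2 + 2 + 2 + 2 + 1 + 4 + 2 + 2 + 2 + 2 + 2 + 2 + 2 + 2 + 2 + 4 + 2 + 4 + 2 + 2 + 2 + 4 + 2 + 4 + 2 = 68
h = 68

68


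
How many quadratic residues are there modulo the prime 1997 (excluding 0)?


For prime p, the number of non-zero quadratic residues is (p-1)/2.
= (1997-1)/2
= 998

998


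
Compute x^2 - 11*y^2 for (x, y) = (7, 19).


x^2 - d*y^2
= 7^2 - 11*19^2
= 49 - 3971
= -3922

-3922


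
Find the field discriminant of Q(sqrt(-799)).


For K = Q(sqrt(d)) with d squarefree: disc(K) = d if d = 1 mod 4, and disc(K) = 4d if d = 2 or 3 mod 4.
Here d = -799, and d mod 4 = 1.
d = 1 mod 4 (O_K = Z[(1+sqrt(d))/2]), so disc(K) = d = -799

-799


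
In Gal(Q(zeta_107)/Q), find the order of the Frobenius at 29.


The Frobenius at p in Gal(Q(zeta_n)/Q) = (Z/nZ)* is the class of p, so its order is ord_107(29), the smallest k >= 1 with 29^k = 1 mod 107.
n = 107 = 107, phi(107) = 106; the order divides phi(n).
Divisors of 106: 1, 2, 53, 106
Repeated squaring mod 107: 29^1 = 29, 29^2 = 92, 29^4 = 11, 29^8 = 14, 29^16 = 89, 29^32 = 3, 29^64 = 9
Test divisors in increasing order:
  k=1: 29^1 = 29 mod 107
  k=2: 29^2 = 92 mod 107
  k=53: 29^53 = 3 * 89 * 11 * 29 = 1 mod 107  <- first divisor giving 1
Order = 53

53


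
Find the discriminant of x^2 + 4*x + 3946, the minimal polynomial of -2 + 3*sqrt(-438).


The element -2 + 3*sqrt(-438) has minimal polynomial:
x^2 + 4*x + 3946
Discriminant = (4)^2 - 4*(3946)
= 16 - 15784
= -15768

-15768


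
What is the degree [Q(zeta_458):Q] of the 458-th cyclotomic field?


The degree equals Euler's totient phi(458).
458 = 2 * 229
phi(458) = 228

228


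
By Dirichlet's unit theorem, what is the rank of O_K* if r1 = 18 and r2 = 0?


By Dirichlet's unit theorem:
rank = r1 + r2 - 1
= 18 + 0 - 1
= 17

17


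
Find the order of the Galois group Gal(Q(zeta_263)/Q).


|Gal(Q(zeta_263)/Q)| = phi(263)
= 262

262


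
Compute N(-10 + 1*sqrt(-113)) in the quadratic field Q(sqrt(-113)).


N(a + b*sqrt(d)) = a^2 - d*b^2
= (-10)^2 - (-113)*(1)^2
= 100 + 113
= 213

213


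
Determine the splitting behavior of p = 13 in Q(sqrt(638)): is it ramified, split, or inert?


K = Q(sqrt(638)). Since d mod 4 = 2, disc(K) = 2552.
Check p | disc: 2552 mod 13 = 4.
p does not divide disc. Compute Legendre symbol (d/p):
1^((13-1)/2) mod 13 = 1
(d/p) = 1, so p splits: (p) = P*P' with e=1, f=1, g=2.
Therefore p is split.

split


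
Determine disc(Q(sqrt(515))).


For K = Q(sqrt(d)) with d squarefree: disc(K) = d if d = 1 mod 4, and disc(K) = 4d if d = 2 or 3 mod 4.
Here d = 515, and d mod 4 = 3.
d = 3 mod 4, not 1 (O_K = Z[sqrt(d)]), so disc(K) = 4d = 4 * (515) = 2060

2060


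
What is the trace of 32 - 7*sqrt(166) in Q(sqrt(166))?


Tr(a + b*sqrt(d)) = (a + b*sqrt(d)) + (a - b*sqrt(d)) = 2a
= 2 * (32)
= 64

64


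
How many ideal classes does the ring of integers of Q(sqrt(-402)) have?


K = Q(sqrt(-402)). d mod 4 = 2, so D = disc(K) = 4d = -1608
h(K) equals the number of primitive reduced positive-definite forms (a, b, c) = a*x^2 + b*x*y + c*y^2 with b^2 - 4ac = D,
where reduced means |b| <= a <= c, with b >= 0 whenever |b| = a or a = c, and primitive means gcd(a, b, c) = 1.
Reduced forces 3a^2 <= |D| = 1608, so 1 <= a <= 23; b must have the parity of D, and c = (b^2 - D)/(4a) must be an integer >= a.
Enumerate a = 1..23, b in [-a, a]:
  a=1: (1, 0, 402)  [1]
  a=2: (2, 0, 201)  [1]
  a=3: (3, 0, 134)  [1]
  a=4..5: none
  a=6: (6, 0, 67)  [1]
  a=7: (7, -4, 58), (7, 4, 58)  [2]
  a=8..10: none
  a=11: (11, -8, 38), (11, 8, 38)  [2]
  a=12: none
  a=13: (13, -2, 31), (13, 2, 31)  [2]
  a=14: (14, -4, 29), (14, 4, 29)  [2]
  a=15..18: none
  a=19: (19, -8, 22), (19, 8, 22)  [2]
  a=20: none
  a=21: (21, -18, 23), (21, 18, 23)  [2]
  a=22..23: none
Total reduced forms: 1 + 1 + 1 + 1 + 2 + 2 + 2 + 2 + 2 + 2 = 16
h = 16

16


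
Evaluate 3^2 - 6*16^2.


x^2 - d*y^2
= 3^2 - 6*16^2
= 9 - 1536
= -1527

-1527


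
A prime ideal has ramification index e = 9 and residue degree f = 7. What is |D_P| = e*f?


|D_P| = e * f
= 9 * 7
= 63

63


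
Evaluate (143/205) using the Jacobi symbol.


Compute (143/205) via quadratic reciprocity:
  reciprocity: (143/205) -> +(205/143)
  reduce: (62/143)
  pull out 2: (2/143) = +1  (since 143 mod 8 = 7)
  reciprocity: (31/143) -> -(143/31)
  reduce: (19/31)
  reciprocity: (19/31) -> -(31/19)
  reduce: (12/19)
  pull out 2: (2/19) = -1  (since 19 mod 8 = 3)
  pull out 2: (2/19) = -1  (since 19 mod 8 = 3)
  reciprocity: (3/19) -> -(19/3)
  reduce: (1/3)
  (1/3) = 1
Product of signs = -1

-1
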